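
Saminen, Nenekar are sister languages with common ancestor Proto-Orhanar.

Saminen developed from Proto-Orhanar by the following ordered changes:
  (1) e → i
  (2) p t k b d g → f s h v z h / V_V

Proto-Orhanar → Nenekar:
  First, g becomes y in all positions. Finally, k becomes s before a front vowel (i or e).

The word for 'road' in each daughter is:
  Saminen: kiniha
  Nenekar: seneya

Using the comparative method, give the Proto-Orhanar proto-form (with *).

Position 2: Saminen has i, Nenekar has e. Nenekar preserves e here (none of its changes turn any other segment into e), so the proto-segment is *e.
Position 5: Saminen has h, Nenekar has y. Taking the neighbouring segments as reconstructed: Saminen h could go back to *k or *g or *h; Nenekar y could go back to *g or *y — the one source consistent with every daughter is *g.
This points to *kenega. Verify forward in each daughter:
Saminen: *kenega
  kenega → kiniga   [vowel merger]
  kiniga → kiniha   [intervocalic lenition]
  giving Saminen kiniha.
Nenekar: *kenega > keneya > seneya  (by unconditioned shift, palatalisation)
Only *kenega yields all of Saminen kiniha, Nenekar seneya.

*kenega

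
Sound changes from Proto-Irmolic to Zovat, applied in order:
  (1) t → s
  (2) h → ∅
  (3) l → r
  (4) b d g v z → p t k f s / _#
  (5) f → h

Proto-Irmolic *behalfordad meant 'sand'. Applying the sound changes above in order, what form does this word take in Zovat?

bearhordat

Zovat: *behalfordad > bealfordad > bearfordad > bearfordat > bearhordat  (by h-loss, unconditioned shift, final devoicing, unconditioned shift)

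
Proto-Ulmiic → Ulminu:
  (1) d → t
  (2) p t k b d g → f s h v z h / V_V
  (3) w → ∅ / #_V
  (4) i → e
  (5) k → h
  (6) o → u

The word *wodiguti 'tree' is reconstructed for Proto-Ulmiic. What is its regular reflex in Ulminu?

Ulminu: *wodiguti > wotiguti > wosihusi > osihusi > osehuse > usehuse  (by unconditioned shift, intervocalic lenition, glide loss, vowel merger, vowel merger)

usehuse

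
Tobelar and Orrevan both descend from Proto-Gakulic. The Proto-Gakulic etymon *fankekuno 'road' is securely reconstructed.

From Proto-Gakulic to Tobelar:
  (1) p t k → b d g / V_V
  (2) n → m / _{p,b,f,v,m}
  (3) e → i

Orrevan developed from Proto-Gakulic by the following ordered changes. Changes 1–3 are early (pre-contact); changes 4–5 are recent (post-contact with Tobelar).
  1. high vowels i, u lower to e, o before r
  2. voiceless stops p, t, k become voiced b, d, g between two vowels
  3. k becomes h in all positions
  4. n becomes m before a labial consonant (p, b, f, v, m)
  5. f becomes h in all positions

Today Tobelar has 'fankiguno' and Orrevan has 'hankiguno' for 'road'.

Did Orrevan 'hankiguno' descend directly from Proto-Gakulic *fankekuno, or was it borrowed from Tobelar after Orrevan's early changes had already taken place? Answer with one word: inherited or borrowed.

borrowed

If inherited, *fankekuno would pass through all of Orrevan's changes:
Orrevan: *fankekuno
  fankekuno (rule 1 does not apply)
  fankekuno → fankeguno   [intervocalic voicing]
  fankeguno → fanheguno   [unconditioned shift]
  fanheguno (rule 4 does not apply)
  fanheguno → hanheguno   [unconditioned shift]
  giving Orrevan hanheguno.
If borrowed from Tobelar 'fankiguno' after the early changes, it would undergo only the recent ones:
  rule 4 (nasal place assimilation): no change (fankiguno)
  rule 5 (unconditioned shift): fankiguno → hankiguno
  ⇒ as a loan: hankiguno
Orrevan 'hankiguno' matches the loan outcome 'hankiguno', not the inherited 'hanheguno' — it skipped the early Orrevan changes, so it was borrowed from Tobelar.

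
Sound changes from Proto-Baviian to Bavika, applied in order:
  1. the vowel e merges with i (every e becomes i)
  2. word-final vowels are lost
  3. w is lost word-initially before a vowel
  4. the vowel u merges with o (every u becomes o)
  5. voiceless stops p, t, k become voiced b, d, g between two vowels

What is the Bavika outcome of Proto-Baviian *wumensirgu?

Bavika: start from *wumensirgu.
  rule 1 (vowel merger): wumensirgu → wuminsirgu
  rule 2 (apocope): wuminsirgu → wuminsirg
  rule 3 (glide loss): wuminsirg → uminsirg
  rule 4 (vowel merger): uminsirg → ominsirg
  rule 5: no change — ominsirg
  ⇒ Bavika ominsirg

ominsirg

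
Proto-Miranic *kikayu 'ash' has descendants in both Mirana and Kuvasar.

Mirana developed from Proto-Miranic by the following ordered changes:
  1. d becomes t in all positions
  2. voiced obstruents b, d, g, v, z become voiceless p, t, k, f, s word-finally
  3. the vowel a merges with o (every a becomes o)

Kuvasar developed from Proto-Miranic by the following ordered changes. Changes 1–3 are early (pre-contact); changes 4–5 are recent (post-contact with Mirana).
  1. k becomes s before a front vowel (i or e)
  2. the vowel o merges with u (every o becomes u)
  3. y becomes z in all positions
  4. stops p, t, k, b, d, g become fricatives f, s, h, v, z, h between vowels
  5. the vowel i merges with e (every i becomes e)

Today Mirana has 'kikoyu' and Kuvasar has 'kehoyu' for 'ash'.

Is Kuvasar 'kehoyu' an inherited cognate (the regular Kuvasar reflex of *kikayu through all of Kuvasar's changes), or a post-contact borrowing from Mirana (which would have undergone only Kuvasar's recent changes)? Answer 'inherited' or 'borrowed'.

If inherited, *kikayu would pass through all of Kuvasar's changes:
Kuvasar: *kikayu > sikayu > sikazu > sihazu > sehazu  (by palatalisation, unconditioned shift, intervocalic lenition, vowel merger)
If borrowed from Mirana 'kikoyu' after the early changes, it would undergo only the recent ones:
  rule 4 (intervocalic lenition): kikoyu → kihoyu
  rule 5 (vowel merger): kihoyu → kehoyu
  ⇒ as a loan: kehoyu
Kuvasar 'kehoyu' matches the loan outcome 'kehoyu', not the inherited 'sehazu' — it skipped the early Kuvasar changes, so it was borrowed from Mirana.

borrowed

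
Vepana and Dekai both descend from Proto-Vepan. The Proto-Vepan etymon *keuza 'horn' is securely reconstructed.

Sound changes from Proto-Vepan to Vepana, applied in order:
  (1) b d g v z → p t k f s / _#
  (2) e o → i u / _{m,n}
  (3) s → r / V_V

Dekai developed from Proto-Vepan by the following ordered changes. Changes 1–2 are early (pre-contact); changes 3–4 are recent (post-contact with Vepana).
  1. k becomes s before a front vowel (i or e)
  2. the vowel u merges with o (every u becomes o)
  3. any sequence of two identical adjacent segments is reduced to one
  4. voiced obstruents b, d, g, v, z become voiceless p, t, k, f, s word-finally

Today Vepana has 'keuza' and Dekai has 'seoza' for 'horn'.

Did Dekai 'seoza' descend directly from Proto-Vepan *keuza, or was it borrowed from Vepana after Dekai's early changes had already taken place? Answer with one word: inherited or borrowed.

If inherited, *keuza would pass through all of Dekai's changes:
Dekai: start from *keuza.
  rule 1 (palatalisation): keuza → seuza
  rule 2 (vowel merger): seuza → seoza
  rule 3: no change — seoza
  rule 4: no change — seoza
  ⇒ Dekai seoza
If borrowed from Vepana 'keuza' after the early changes, it would undergo only the recent ones:
  rule 3 (degemination): no change (keuza)
  rule 4 (final devoicing): no change (keuza)
  ⇒ as a loan: keuza
Dekai 'seoza' matches the inherited outcome exactly, so it is an inherited cognate, not a loan.

inherited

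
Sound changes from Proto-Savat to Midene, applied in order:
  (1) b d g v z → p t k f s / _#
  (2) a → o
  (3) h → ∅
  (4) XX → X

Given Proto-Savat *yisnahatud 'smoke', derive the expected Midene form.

yisnotut

Midene: start from *yisnahatud.
  rule 1 (final devoicing): yisnahatud → yisnahatut
  rule 2 (vowel merger): yisnahatut → yisnohotut
  rule 3 (h-loss): yisnohotut → yisnootut
  rule 4 (degemination): yisnootut → yisnotut
  ⇒ Midene yisnotut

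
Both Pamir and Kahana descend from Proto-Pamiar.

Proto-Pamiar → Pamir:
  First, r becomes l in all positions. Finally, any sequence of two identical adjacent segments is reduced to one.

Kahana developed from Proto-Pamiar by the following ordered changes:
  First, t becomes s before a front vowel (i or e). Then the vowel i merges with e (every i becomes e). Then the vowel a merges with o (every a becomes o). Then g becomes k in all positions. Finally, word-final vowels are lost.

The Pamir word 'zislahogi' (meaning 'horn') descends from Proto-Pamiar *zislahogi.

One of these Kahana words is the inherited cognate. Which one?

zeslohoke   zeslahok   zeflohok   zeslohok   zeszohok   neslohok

zeslohok

Kahana: start from *zislahogi.
  rule 1: no change — zislahogi
  rule 2 (vowel merger): zislahogi → zeslahoge
  rule 3 (vowel merger): zeslahoge → zeslohoge
  rule 4 (unconditioned shift): zeslohoge → zeslohoke
  rule 5 (apocope): zeslohoke → zeslohok
  ⇒ Kahana zeslohok
The other candidates each miss or misapply at least one Kahana change.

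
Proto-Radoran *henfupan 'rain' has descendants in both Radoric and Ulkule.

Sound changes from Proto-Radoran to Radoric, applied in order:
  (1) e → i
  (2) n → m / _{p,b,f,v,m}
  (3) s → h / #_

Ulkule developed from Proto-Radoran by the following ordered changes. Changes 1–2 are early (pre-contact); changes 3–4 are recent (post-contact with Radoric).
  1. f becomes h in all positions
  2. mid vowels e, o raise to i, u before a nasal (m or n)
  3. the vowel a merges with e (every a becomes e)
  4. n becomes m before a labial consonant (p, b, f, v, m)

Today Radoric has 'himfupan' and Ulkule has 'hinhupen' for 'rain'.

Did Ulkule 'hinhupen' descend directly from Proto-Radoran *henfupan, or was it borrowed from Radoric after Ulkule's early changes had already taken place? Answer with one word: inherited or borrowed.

If inherited, *henfupan would pass through all of Ulkule's changes:
Ulkule: *henfupan > henhupan > hinhupan > hinhupen  (by unconditioned shift, pre-nasal raising, vowel merger)
If borrowed from Radoric 'himfupan' after the early changes, it would undergo only the recent ones:
  rule 3 (vowel merger): himfupan → himfupen
  rule 4 (nasal place assimilation): no change (himfupen)
  ⇒ as a loan: himfupen
Ulkule 'hinhupen' matches the inherited outcome exactly, so it is an inherited cognate, not a loan.

inherited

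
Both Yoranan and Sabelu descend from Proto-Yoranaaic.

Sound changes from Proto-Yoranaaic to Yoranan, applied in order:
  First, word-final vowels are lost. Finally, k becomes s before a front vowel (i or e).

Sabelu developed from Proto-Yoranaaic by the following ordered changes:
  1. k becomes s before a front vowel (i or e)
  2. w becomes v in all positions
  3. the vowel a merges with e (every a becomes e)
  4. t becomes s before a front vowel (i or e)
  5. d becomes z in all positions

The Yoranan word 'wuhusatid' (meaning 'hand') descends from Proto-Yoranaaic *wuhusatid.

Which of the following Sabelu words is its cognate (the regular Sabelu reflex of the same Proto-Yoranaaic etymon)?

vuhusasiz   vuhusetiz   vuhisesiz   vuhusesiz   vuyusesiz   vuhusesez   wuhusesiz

vuhusesiz

Sabelu: *wuhusatid
  wuhusatid (rule 1 does not apply)
  wuhusatid → vuhusatid   [unconditioned shift]
  vuhusatid → vuhusetid   [vowel merger]
  vuhusetid → vuhusesid   [palatalisation]
  vuhusesid → vuhusesiz   [unconditioned shift]
  giving Sabelu vuhusesiz.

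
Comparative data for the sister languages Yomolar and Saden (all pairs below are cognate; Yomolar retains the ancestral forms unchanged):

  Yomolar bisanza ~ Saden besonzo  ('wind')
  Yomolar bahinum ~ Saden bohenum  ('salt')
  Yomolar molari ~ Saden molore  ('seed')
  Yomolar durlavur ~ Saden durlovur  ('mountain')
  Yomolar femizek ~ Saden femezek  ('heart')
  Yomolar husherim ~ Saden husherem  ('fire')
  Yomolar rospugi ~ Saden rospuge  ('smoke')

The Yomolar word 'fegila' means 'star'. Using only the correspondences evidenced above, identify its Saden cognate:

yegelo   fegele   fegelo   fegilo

fegelo

bisanza ~ besonzo, femizek ~ femezek — Yomolar i corresponds to Saden e after a consonant, before a consonant other than r, m, n, p, b, f, v.
bisanza ~ besonzo — Yomolar a corresponds to Saden o word-finally.
Applying these to Yomolar 'fegila':
  fegila → fegela   (i→e after a consonant, before a consonant other than r, m, n, p, b, f, v)
  fegela → fegelo   (a→o word-finally)
So the Saden cognate is 'fegelo'.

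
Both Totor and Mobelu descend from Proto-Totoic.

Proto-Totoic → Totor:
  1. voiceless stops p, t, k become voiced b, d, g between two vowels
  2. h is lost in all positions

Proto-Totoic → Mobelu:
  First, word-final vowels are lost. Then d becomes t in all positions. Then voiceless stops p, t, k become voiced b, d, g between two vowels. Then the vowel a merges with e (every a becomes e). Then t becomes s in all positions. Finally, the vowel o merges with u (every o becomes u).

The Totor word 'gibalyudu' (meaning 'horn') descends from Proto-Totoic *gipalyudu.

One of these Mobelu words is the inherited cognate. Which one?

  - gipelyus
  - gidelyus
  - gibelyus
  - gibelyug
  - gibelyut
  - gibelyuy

gibelyus

Mobelu: *gipalyudu > gipalyud > gipalyut > gibalyut > gibelyut > gibelyus  (by apocope, unconditioned shift, intervocalic voicing, vowel merger, unconditioned shift)
Among the options, 'gibelyus' alone shows every Mobelu change applied in order.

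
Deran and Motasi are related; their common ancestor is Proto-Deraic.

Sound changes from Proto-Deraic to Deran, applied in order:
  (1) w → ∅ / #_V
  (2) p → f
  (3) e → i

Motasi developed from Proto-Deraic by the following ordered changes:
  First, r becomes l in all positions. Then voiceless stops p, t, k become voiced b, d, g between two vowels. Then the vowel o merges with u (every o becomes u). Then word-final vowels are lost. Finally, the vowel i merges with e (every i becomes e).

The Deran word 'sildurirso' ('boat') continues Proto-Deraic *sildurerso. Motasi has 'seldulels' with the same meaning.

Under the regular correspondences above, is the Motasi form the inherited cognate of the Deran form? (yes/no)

yes

Derive the expected Motasi reflex of *sildurerso:
Motasi: start from *sildurerso.
  rule 1 (unconditioned shift): sildurerso → sildulelso
  rule 2: no change — sildulelso
  rule 3 (vowel merger): sildulelso → sildulelsu
  rule 4 (apocope): sildulelsu → sildulels
  rule 5 (vowel merger): sildulels → seldulels
  ⇒ Motasi seldulels
Motasi 'seldulels' matches the regular reflex exactly, so the pair is cognate.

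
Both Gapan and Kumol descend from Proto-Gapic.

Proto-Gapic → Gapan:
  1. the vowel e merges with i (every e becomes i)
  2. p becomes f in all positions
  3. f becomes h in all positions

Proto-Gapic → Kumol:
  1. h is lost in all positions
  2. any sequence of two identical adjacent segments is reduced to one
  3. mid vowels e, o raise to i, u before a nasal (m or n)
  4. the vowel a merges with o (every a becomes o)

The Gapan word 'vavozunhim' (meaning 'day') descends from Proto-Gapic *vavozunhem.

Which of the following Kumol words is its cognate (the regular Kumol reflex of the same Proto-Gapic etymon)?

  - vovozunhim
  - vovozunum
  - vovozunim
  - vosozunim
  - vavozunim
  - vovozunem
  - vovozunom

vovozunim

Kumol: *vavozunhem > vavozunem > vavozunim > vovozunim  (by h-loss, pre-nasal raising, vowel merger)
Only 'vovozunim' matches the regular Kumol development of *vavozunhem.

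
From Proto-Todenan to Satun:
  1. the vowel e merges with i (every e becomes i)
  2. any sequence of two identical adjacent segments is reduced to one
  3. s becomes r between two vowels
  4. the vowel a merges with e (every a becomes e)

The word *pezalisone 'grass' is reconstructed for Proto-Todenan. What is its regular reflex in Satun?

pizelironi

Satun: start from *pezalisone.
  rule 1 (vowel merger): pezalisone → pizalisoni
  rule 2: no change — pizalisoni
  rule 3 (rhotacism): pizalisoni → pizalironi
  rule 4 (vowel merger): pizalironi → pizelironi
  ⇒ Satun pizelironi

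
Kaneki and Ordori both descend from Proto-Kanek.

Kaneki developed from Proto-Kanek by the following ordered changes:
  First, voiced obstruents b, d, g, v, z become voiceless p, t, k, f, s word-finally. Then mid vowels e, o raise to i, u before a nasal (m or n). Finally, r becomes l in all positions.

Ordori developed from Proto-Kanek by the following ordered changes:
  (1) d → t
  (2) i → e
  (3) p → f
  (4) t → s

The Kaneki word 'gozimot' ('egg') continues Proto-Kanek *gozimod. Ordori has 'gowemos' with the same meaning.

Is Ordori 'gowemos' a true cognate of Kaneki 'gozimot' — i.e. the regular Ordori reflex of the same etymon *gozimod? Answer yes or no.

Derive the expected Ordori reflex of *gozimod:
Ordori: *gozimod > gozimot > gozemot > gozemos  (by unconditioned shift, vowel merger, unconditioned shift)
The regular Ordori reflex would be 'gozemos', but the attested form is 'gowemos'. The correspondence is irregular, so they are not cognates (the Ordori form has a different source).

no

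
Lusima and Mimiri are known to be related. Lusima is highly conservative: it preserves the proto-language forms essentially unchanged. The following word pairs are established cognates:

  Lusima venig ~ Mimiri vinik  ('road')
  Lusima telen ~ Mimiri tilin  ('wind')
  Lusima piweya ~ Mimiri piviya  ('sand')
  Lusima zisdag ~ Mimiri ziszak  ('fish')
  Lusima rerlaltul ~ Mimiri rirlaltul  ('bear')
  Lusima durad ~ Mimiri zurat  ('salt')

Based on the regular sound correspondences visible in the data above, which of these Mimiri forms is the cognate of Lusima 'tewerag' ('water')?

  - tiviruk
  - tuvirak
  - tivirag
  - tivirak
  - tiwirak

tivirak

telen ~ tilin, piweya ~ piviya — Lusima e corresponds to Mimiri i after a consonant, before a consonant other than r, m, n, p, b, f, v.
piweya ~ piviya — Lusima w corresponds to Mimiri v between vowels (before a front vowel).
rerlaltul ~ rirlaltul — Lusima e corresponds to Mimiri i after a consonant, before r.
venig ~ vinik, zisdag ~ ziszak — Lusima g corresponds to Mimiri k word-finally.
Applying these to Lusima 'tewerag':
  tewerag → tiwerag   (e→i after a consonant, before a consonant other than r, m, n, p, b, f, v)
  tiwerag → tiverag   (w→v between vowels (before a front vowel))
  tiverag → tivirag   (e→i after a consonant, before r)
  tivirag → tivirak   (g→k word-finally)
So the Mimiri cognate is 'tivirak'.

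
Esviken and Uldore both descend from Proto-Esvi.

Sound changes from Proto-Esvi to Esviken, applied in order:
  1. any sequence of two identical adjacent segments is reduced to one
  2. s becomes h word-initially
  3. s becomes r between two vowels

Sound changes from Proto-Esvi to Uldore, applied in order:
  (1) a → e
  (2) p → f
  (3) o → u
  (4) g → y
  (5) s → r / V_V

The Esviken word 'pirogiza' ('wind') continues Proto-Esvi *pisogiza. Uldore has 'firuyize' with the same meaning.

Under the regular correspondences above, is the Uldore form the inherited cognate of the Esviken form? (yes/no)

yes

Derive the expected Uldore reflex of *pisogiza:
Uldore: *pisogiza
  pisogiza → pisogize   [vowel merger]
  pisogize → fisogize   [unconditioned shift]
  fisogize → fisugize   [vowel merger]
  fisugize → fisuyize   [unconditioned shift]
  fisuyize → firuyize   [rhotacism]
  giving Uldore firuyize.
Uldore 'firuyize' matches the regular reflex exactly, so the pair is cognate.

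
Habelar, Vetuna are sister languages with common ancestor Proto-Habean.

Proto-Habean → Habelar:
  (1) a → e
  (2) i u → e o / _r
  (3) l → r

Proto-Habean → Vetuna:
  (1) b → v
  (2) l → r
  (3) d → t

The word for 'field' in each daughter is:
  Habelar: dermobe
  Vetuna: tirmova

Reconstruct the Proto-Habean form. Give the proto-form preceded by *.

*dirmoba

Position 2: Habelar has e, Vetuna has i. Vetuna preserves i here (none of its changes turn any other segment into i), so the proto-segment is *i.
Position 7: Habelar has e, Vetuna has a. Vetuna preserves a here (none of its changes turn any other segment into a), so the proto-segment is *a.
Verify the candidate proto-form against each daughter:
Habelar: *dirmoba
  dirmoba → dirmobe   [vowel merger]
  dirmobe → dermobe   [pre-rhotic lowering]
  dermobe (rule 3 does not apply)
  giving Habelar dermobe.
Vetuna: *dirmoba > dirmova > tirmova  (by unconditioned shift, unconditioned shift)
No other proto-form is consistent with every reflex, so the reconstruction is *dirmoba.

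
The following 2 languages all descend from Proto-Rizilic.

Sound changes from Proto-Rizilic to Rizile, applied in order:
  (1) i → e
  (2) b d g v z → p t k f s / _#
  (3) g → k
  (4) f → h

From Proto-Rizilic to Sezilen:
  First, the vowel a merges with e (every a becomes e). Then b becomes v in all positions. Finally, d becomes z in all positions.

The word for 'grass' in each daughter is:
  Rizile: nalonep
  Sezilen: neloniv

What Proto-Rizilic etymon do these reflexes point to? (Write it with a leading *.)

Position 6: Rizile has e, Sezilen has i. Sezilen preserves i here (none of its changes turn any other segment into i), so the proto-segment is *i.
Position 2: Rizile has a, Sezilen has e. Rizile preserves a here (none of its changes turn any other segment into a), so the proto-segment is *a.
Verify the candidate proto-form against each daughter:
Rizile: *nalonib
  nalonib → naloneb   [vowel merger]
  naloneb → nalonep   [final devoicing]
  nalonep (rule 3 does not apply)
  nalonep (rule 4 does not apply)
  giving Rizile nalonep.
Sezilen: start from *nalonib.
  rule 1 (vowel merger): nalonib → nelonib
  rule 2 (unconditioned shift): nelonib → neloniv
  rule 3: no change — neloniv
  ⇒ Sezilen neloniv
No other proto-form is consistent with every reflex, so the reconstruction is *nalonib.

*nalonib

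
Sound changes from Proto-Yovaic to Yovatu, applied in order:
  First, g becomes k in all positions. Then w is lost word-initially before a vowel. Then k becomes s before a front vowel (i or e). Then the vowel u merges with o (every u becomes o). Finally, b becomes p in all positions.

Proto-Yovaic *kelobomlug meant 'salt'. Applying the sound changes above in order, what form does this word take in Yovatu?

Yovatu: *kelobomlug > kelobomluk > selobomluk > selobomlok > selopomlok  (by unconditioned shift, palatalisation, vowel merger, unconditioned shift)

selopomlok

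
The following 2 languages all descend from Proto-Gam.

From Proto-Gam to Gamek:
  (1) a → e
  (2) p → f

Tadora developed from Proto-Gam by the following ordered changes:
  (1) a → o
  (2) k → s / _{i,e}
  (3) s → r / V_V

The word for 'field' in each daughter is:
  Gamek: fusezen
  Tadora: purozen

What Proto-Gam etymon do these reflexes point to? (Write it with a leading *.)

*pusazen

Position 3: Gamek has s, Tadora has r. Gamek preserves s here (none of its changes turn any other segment into s), so the proto-segment is *s.
Position 4: Gamek has e, Tadora has o. Taking the neighbouring segments as reconstructed: Gamek e could go back to *a or *e; Tadora o could go back to *a or *o — the one source consistent with every daughter is *a.
Continuing position by position gives *pusazen; check it forward:
Gamek: *pusazen > pusezen > fusezen  (by vowel merger, unconditioned shift)
Tadora: *pusazen > pusozen > purozen  (by vowel merger, rhotacism)
*pusazen is the unique common source.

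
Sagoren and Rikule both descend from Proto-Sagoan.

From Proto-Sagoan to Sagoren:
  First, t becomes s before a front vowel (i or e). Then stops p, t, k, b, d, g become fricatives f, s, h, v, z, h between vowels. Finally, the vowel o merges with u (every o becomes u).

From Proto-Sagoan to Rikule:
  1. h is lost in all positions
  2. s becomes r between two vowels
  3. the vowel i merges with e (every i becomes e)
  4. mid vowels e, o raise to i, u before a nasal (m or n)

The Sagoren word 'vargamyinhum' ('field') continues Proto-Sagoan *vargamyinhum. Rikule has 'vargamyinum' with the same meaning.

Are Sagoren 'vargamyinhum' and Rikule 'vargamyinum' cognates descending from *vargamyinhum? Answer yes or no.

Derive the expected Rikule reflex of *vargamyinhum:
Rikule: start from *vargamyinhum.
  rule 1 (h-loss): vargamyinhum → vargamyinum
  rule 2: no change — vargamyinum
  rule 3 (vowel merger): vargamyinum → vargamyenum
  rule 4 (pre-nasal raising): vargamyenum → vargamyinum
  ⇒ Rikule vargamyinum
Rikule 'vargamyinum' matches the regular reflex exactly, so the pair is cognate.

yes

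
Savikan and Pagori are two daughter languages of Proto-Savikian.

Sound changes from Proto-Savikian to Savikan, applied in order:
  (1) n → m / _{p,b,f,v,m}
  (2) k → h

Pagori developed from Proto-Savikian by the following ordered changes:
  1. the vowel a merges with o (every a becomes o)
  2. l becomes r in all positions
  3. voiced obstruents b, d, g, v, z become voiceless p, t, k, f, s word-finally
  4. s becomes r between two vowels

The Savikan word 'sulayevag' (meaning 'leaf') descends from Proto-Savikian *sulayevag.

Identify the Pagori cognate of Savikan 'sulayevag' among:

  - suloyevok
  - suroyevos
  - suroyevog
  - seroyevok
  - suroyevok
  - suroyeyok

suroyevok

Pagori: start from *sulayevag.
  rule 1 (vowel merger): sulayevag → suloyevog
  rule 2 (unconditioned shift): suloyevog → suroyevog
  rule 3 (final devoicing): suroyevog → suroyevok
  rule 4: no change — suroyevok
  ⇒ Pagori suroyevok
Among the options, 'suroyevok' alone shows every Pagori change applied in order.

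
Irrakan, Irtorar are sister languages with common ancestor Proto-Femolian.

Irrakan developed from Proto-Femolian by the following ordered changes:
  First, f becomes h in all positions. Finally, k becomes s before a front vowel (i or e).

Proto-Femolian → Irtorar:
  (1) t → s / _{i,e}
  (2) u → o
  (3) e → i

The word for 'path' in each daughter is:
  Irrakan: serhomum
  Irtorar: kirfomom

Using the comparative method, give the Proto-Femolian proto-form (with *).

*kerfomum

Position 7: Irrakan has u, Irtorar has o. Irrakan preserves u here (none of its changes turn any other segment into u), so the proto-segment is *u.
Position 4: Irrakan has h, Irtorar has f. Irtorar preserves f here (none of its changes turn any other segment into f), so the proto-segment is *f.
This points to *kerfomum. Verify forward in each daughter:
Irrakan: *kerfomum
  kerfomum → kerhomum   [unconditioned shift]
  kerhomum → serhomum   [palatalisation]
  giving Irrakan serhomum.
Irtorar: start from *kerfomum.
  rule 1: no change — kerfomum
  rule 2 (vowel merger): kerfomum → kerfomom
  rule 3 (vowel merger): kerfomom → kirfomom
  ⇒ Irtorar kirfomom
*kerfomum is the unique common source.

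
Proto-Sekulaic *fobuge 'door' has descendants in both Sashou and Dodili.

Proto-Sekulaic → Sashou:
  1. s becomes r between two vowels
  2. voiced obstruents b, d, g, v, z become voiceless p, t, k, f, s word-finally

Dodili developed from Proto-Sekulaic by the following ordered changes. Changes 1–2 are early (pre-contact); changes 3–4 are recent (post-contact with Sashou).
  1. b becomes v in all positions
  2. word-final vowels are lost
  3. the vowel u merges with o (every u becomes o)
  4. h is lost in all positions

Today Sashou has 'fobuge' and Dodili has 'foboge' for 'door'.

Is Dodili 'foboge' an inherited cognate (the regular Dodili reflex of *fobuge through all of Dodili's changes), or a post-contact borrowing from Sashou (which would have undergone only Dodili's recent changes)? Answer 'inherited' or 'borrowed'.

If inherited, *fobuge would pass through all of Dodili's changes:
Dodili: *fobuge > fovuge > fovug > fovog  (by unconditioned shift, apocope, vowel merger)
If borrowed from Sashou 'fobuge' after the early changes, it would undergo only the recent ones:
  rule 3 (vowel merger): fobuge → foboge
  rule 4 (h-loss): no change (foboge)
  ⇒ as a loan: foboge
Dodili 'foboge' matches the loan outcome 'foboge', not the inherited 'fovog' — it skipped the early Dodili changes, so it was borrowed from Sashou.

borrowed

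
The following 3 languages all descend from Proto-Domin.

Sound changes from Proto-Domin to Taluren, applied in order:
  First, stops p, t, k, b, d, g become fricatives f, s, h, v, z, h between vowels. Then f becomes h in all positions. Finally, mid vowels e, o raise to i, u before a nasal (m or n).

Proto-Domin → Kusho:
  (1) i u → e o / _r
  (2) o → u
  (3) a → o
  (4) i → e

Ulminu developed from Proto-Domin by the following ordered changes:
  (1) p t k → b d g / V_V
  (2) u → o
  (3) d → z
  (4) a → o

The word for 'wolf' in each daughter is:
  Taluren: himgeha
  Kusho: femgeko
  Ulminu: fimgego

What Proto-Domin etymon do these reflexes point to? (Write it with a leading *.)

Position 2: Taluren has i, Kusho has e, Ulminu has i. Ulminu preserves i here (none of its changes turn any other segment into i), so the proto-segment is *i.
Position 7: Taluren has a, Kusho has o, Ulminu has o. Taluren preserves a here (none of its changes turn any other segment into a), so the proto-segment is *a.
This points to *fimgeka. Verify forward in each daughter:
Taluren: start from *fimgeka.
  rule 1 (intervocalic lenition): fimgeka → fimgeha
  rule 2 (unconditioned shift): fimgeha → himgeha
  rule 3: no change — himgeha
  ⇒ Taluren himgeha
Kusho: *fimgeka > fimgeko > femgeko  (by vowel merger, vowel merger)
Ulminu: *fimgeka > fimgega > fimgego  (by intervocalic voicing, vowel merger)
Only *fimgeka yields all of Taluren himgeha, Kusho femgeko, Ulminu fimgego.

*fimgeka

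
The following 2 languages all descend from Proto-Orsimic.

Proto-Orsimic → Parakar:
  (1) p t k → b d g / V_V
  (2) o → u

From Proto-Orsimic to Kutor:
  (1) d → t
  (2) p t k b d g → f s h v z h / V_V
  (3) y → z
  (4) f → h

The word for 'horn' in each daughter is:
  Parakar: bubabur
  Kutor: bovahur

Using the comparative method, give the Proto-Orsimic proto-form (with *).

Position 5: Parakar has b, Kutor has h. Taking the neighbouring segments as reconstructed: Parakar b could go back to *p or *b; Kutor h could go back to *p or *k or *g or *f or *h — the one source consistent with every daughter is *p.
Position 3: Parakar has b, Kutor has v. Taking the neighbouring segments as reconstructed: Parakar b could go back to *p or *b; Kutor v could go back to *b or *v — the one source consistent with every daughter is *b.
Position 2: Parakar has u, Kutor has o. Kutor preserves o here (none of its changes turn any other segment into o), so the proto-segment is *o.
Continuing position by position gives *bobapur; check it forward:
Parakar: *bobapur
  bobapur → bobabur   [intervocalic voicing]
  bobabur → bubabur   [vowel merger]
  giving Parakar bubabur.
Kutor: *bobapur
  bobapur (rule 1 does not apply)
  bobapur → bovafur   [intervocalic lenition]
  bovafur (rule 3 does not apply)
  bovafur → bovahur   [unconditioned shift]
  giving Kutor bovahur.
No other proto-form is consistent with every reflex, so the reconstruction is *bobapur.

*bobapur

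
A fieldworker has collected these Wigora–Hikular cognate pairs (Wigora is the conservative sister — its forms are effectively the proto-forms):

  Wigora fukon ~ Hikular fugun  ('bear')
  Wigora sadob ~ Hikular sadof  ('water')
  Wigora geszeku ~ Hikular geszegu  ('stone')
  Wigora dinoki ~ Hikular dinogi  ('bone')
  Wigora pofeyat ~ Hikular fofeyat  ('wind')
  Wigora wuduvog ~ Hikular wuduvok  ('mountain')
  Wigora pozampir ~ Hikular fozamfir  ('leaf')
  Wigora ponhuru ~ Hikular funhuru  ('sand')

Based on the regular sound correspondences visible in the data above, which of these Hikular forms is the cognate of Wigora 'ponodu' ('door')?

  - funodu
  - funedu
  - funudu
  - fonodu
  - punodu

pofeyat ~ fofeyat, pozampir ~ fozamfir — Wigora p corresponds to Hikular f word-initially before a back vowel.
fukon ~ fugun, ponhuru ~ funhuru — Wigora o corresponds to Hikular u after a consonant, before a nasal.
Applying these to Wigora 'ponodu':
  ponodu → fonodu   (p→f word-initially before a back vowel)
  fonodu → funodu   (o→u after a consonant, before a nasal)
So the Hikular cognate is 'funodu'.

funodu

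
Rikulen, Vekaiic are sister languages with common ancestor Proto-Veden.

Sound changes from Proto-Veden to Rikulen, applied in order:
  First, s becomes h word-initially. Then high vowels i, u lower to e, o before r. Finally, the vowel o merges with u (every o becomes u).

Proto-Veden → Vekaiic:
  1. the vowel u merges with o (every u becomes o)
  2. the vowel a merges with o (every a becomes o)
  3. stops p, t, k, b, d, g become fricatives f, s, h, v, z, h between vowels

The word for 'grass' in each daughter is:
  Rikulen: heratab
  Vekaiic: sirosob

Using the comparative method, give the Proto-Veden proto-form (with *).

*siratab

Position 1: Rikulen has h, Vekaiic has s. Taking the neighbouring segments as reconstructed: Rikulen h could go back to *s or *h; Vekaiic s can only go back to *s — the one source consistent with every daughter is *s.
Position 5: Rikulen has t, Vekaiic has s. Rikulen preserves t here (none of its changes turn any other segment into t), so the proto-segment is *t.
Position 4: Rikulen has a, Vekaiic has o. Rikulen preserves a here (none of its changes turn any other segment into a), so the proto-segment is *a.
This points to *siratab. Verify forward in each daughter:
Rikulen: start from *siratab.
  rule 1 (debuccalisation): siratab → hiratab
  rule 2 (pre-rhotic lowering): hiratab → heratab
  rule 3: no change — heratab
  ⇒ Rikulen heratab
Vekaiic: *siratab
  siratab (rule 1 does not apply)
  siratab → sirotob   [vowel merger]
  sirotob → sirosob   [intervocalic lenition]
  giving Vekaiic sirosob.
*siratab is the unique common source.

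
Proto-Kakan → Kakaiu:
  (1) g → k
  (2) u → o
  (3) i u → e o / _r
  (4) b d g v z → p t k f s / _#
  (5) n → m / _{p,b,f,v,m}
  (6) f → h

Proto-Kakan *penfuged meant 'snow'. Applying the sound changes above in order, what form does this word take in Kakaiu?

Kakaiu: *penfuged
  penfuged → penfuked   [unconditioned shift]
  penfuked → penfoked   [vowel merger]
  penfoked (rule 3 does not apply)
  penfoked → penfoket   [final devoicing]
  penfoket → pemfoket   [nasal place assimilation]
  pemfoket → pemhoket   [unconditioned shift]
  giving Kakaiu pemhoket.

pemhoket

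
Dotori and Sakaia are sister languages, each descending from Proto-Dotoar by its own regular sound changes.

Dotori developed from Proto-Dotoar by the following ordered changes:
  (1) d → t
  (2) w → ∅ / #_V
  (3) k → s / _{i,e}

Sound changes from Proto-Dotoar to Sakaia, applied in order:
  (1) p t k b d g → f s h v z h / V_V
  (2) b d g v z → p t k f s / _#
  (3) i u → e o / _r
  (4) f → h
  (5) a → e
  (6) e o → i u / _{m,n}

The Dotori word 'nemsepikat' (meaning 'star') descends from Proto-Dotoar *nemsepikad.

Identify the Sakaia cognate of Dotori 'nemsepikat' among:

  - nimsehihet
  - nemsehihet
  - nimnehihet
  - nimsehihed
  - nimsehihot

Sakaia: *nemsepikad > nemsefihad > nemsefihat > nemsehihat > nemsehihet > nimsehihet  (by intervocalic lenition, final devoicing, unconditioned shift, vowel merger, pre-nasal raising)
Among the options, 'nimsehihet' alone shows every Sakaia change applied in order.

nimsehihet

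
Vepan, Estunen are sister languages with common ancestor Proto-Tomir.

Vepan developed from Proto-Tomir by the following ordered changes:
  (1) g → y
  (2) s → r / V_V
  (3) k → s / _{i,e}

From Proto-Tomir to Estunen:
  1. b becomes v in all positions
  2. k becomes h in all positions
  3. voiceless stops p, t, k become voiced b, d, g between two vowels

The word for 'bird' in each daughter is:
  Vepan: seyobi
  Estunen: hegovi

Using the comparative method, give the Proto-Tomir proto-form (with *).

Position 1: Vepan has s, Estunen has h. Taking the neighbouring segments as reconstructed: Vepan s could go back to *k or *s; Estunen h could go back to *k or *h — the one source consistent with every daughter is *k.
Position 5: Vepan has b, Estunen has v. Vepan preserves b here (none of its changes turn any other segment into b), so the proto-segment is *b.
Position 3: Vepan has y, Estunen has g. Estunen preserves g here (none of its changes turn any other segment into g), so the proto-segment is *g.
Verify the candidate proto-form against each daughter:
Vepan: start from *kegobi.
  rule 1 (unconditioned shift): kegobi → keyobi
  rule 2: no change — keyobi
  rule 3 (palatalisation): keyobi → seyobi
  ⇒ Vepan seyobi
Estunen: *kegobi
  kegobi → kegovi   [unconditioned shift]
  kegovi → hegovi   [unconditioned shift]
  hegovi (rule 3 does not apply)
  giving Estunen hegovi.
*kegobi is the unique common source.

*kegobi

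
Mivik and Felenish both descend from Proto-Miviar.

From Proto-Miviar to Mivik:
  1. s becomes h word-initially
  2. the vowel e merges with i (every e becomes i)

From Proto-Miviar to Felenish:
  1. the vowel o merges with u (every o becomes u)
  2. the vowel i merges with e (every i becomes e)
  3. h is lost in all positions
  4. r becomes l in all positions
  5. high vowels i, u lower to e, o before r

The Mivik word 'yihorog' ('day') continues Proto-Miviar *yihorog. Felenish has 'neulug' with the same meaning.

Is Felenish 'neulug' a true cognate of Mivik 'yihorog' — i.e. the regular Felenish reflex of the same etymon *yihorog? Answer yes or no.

no

Derive the expected Felenish reflex of *yihorog:
Felenish: start from *yihorog.
  rule 1 (vowel merger): yihorog → yihurug
  rule 2 (vowel merger): yihurug → yehurug
  rule 3 (h-loss): yehurug → yeurug
  rule 4 (unconditioned shift): yeurug → yeulug
  rule 5: no change — yeulug
  ⇒ Felenish yeulug
The regular Felenish reflex would be 'yeulug', but the attested form is 'neulug'. The correspondence is irregular, so they are not cognates (the Felenish form has a different source).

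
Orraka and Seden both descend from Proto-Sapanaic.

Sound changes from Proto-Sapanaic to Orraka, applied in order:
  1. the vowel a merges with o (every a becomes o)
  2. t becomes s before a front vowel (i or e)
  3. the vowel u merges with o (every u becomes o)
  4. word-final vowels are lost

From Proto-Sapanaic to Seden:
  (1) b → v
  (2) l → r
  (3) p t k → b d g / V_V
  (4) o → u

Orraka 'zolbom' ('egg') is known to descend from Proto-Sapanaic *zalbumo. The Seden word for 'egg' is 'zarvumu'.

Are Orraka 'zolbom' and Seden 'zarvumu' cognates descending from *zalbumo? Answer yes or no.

Derive the expected Seden reflex of *zalbumo:
Seden: start from *zalbumo.
  rule 1 (unconditioned shift): zalbumo → zalvumo
  rule 2 (unconditioned shift): zalvumo → zarvumo
  rule 3: no change — zarvumo
  rule 4 (vowel merger): zarvumo → zarvumu
  ⇒ Seden zarvumu
Seden 'zarvumu' matches the regular reflex exactly, so the pair is cognate.

yes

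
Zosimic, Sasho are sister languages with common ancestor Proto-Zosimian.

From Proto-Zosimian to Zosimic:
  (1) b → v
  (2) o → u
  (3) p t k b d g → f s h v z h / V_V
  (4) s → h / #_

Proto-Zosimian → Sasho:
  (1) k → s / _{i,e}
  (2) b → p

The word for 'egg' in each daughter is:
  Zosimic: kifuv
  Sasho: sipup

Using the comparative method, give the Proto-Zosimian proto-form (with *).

*kipub

Position 3: Zosimic has f, Sasho has p. Taking the neighbouring segments as reconstructed: Zosimic f could go back to *p or *f; Sasho p could go back to *p or *b — the one source consistent with every daughter is *p.
Position 1: Zosimic has k, Sasho has s. Zosimic preserves k here (none of its changes turn any other segment into k), so the proto-segment is *k.
Position 5: Zosimic has v, Sasho has p. Taking the neighbouring segments as reconstructed: Zosimic v could go back to *b or *v; Sasho p could go back to *p or *b — the one source consistent with every daughter is *b.
This points to *kipub. Verify forward in each daughter:
Zosimic: start from *kipub.
  rule 1 (unconditioned shift): kipub → kipuv
  rule 2: no change — kipuv
  rule 3 (intervocalic lenition): kipuv → kifuv
  rule 4: no change — kifuv
  ⇒ Zosimic kifuv
Sasho: start from *kipub.
  rule 1 (palatalisation): kipub → sipub
  rule 2 (unconditioned shift): sipub → sipup
  ⇒ Sasho sipup
Only *kipub yields all of Zosimic kifuv, Sasho sipup.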